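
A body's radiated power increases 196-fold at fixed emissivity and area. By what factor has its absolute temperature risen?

factor ≈ 3.74

P ∝ T⁴ ⇒ T ∝ P^(1/4), so T scales by (196)^(1/4) = 3.74.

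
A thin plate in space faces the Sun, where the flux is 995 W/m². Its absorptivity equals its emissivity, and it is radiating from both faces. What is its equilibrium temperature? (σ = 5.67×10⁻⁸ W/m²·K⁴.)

Absorbed flux αS = emitted flux 2εσT⁴ per unit area; with α = ε this gives T = (S/2σ)^(1/4).
T = (995 / (2 × 5.67×10⁻⁸))^(1/4) = (8.77×10^9)^(1/4).
T = 306 K.

T ≈ 306 K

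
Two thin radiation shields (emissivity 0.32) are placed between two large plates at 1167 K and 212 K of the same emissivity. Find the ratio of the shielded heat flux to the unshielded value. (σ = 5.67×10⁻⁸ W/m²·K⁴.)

ratio ≈ 0.333

With N identical shields there are N+1 = 3 gaps in series, each with the same radiative resistance, so the flux falls to 1/(N+1) of its unshielded value.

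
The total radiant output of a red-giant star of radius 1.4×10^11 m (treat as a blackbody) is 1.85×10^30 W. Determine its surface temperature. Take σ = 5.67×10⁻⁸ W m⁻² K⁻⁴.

A = 4πr² = 4π × (1.4×10^11)² = 2.46×10^23 m².
From P = σAT⁴, T = (P / σA)^(1/4) = (1.85×10^30 / (5.67×10⁻⁸ × 2.46×10^23))^(1/4).
T = (1.32×10^14)^(1/4) = 3390 K.

T ≈ 3390 K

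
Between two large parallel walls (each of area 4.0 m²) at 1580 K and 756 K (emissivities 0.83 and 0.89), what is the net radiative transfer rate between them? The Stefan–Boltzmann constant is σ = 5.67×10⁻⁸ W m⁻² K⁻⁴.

For two large parallel gray plates, q = σ(T₁⁴ − T₂⁴) / (1/ε₁ + 1/ε₂ − 1).
1/ε₁ + 1/ε₂ − 1 = 1/0.83 + 1/0.89 − 1 = 1.328.
T₁⁴ − T₂⁴ = 6.23×10^12 − 3.27×10^11 = 5.91×10^12 K⁴.
q = 5.67×10⁻⁸ × 5.91×10^12 / 1.328 = 2.52×10^5 W/m².
Q = q·A = 2.52×10^5 × 4.0 = 1.01×10^6 W.

Q ≈ 1.01×10^6 W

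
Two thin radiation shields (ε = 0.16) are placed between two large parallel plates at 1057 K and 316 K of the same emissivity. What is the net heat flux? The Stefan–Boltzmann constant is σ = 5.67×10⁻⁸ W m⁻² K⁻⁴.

q ≈ 2040 W/m²

Each of the 3 gaps contributes resistance (2/ε − 1) = 2/0.16 − 1 = 11.50; total = 34.50.
q = σ(T₁⁴ − T₂⁴) / 34.50 = 5.67×10⁻⁸ × 1.24×10^12 / 34.50 = 2040 W/m².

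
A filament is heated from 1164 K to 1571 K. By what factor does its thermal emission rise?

P ∝ T⁴, so the ratio is (1571/1164)⁴ = (1.350)⁴ = 3.32.

ratio ≈ 3.32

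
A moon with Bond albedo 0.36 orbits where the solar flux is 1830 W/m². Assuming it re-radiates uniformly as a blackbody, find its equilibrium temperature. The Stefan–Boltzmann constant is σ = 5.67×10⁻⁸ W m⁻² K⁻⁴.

Power absorbed = (1−a)S·πR²; power emitted = 4πR²σT⁴. Equating and cancelling πR²:
T = ((1−a)S / 4σ)^(1/4) = (1170 / (4 × 5.67×10⁻⁸))^(1/4) = (5.16×10^9)^(1/4).
T = 268 K.

T ≈ 268 K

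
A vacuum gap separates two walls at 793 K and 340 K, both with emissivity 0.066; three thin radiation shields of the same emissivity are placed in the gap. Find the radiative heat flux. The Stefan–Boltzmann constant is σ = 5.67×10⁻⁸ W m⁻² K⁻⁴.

Each of the 4 gaps contributes resistance (2/ε − 1) = 2/0.066 − 1 = 29.30; total = 117.2.
q = σ(T₁⁴ − T₂⁴) / 117.2 = 5.67×10⁻⁸ × 3.82×10^11 / 117.2 = 185 W/m².

q ≈ 185 W/m²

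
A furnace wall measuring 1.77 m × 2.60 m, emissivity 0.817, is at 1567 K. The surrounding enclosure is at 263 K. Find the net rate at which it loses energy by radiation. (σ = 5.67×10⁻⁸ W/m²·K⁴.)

A = 1.77 × 2.60 = 4.60 m².
Q = εσA(T⁴ − T_s⁴). T⁴ − T_s⁴ = (1567)⁴ − (263)⁴ = 6.03×10^12 − 4.78×10^9 = 6.02×10^12 K⁴.
Q = 0.817 × 5.67×10⁻⁸ × 4.60 × 6.02×10^12 = 1.28×10^6 W.

Q ≈ 1.28×10^6 W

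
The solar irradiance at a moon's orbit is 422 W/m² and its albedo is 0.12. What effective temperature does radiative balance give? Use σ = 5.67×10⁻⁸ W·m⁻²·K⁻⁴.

T ≈ 201 K

Power absorbed = (1−a)S·πR²; power emitted = 4πR²σT⁴. Equating and cancelling πR²:
T = ((1−a)S / 4σ)^(1/4) = (371 / (4 × 5.67×10⁻⁸))^(1/4) = (1.64×10^9)^(1/4).
T = 201 K.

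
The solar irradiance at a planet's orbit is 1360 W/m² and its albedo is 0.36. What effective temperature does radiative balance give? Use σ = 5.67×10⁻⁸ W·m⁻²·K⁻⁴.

T ≈ 249 K

Power absorbed = (1−a)S·πR²; power emitted = 4πR²σT⁴. Equating and cancelling πR²:
T = ((1−a)S / 4σ)^(1/4) = (870 / (4 × 5.67×10⁻⁸))^(1/4) = (3.84×10^9)^(1/4).
T = 249 K.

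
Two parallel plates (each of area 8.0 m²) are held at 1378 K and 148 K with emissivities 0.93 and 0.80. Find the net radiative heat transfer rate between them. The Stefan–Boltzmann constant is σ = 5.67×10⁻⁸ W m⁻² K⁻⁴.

For two large parallel gray plates, q = σ(T₁⁴ − T₂⁴) / (1/ε₁ + 1/ε₂ − 1).
1/ε₁ + 1/ε₂ − 1 = 1/0.93 + 1/0.80 − 1 = 1.325.
T₁⁴ − T₂⁴ = 3.61×10^12 − 4.80×10^8 = 3.61×10^12 K⁴.
q = 5.67×10⁻⁸ × 3.61×10^12 / 1.325 = 1.54×10^5 W/m².
Q = q·A = 1.54×10^5 × 8.0 = 1.23×10^6 W.

Q ≈ 1.23×10^6 W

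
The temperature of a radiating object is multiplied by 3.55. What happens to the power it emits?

factor ≈ 159

P ∝ T⁴, so the power scales as (3.55)⁴ = 159.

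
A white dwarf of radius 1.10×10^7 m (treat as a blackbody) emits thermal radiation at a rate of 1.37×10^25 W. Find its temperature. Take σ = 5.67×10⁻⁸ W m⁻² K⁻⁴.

T ≈ 20000 K

A = 4πr² = 4π × (1.10×10^7)² = 1.52×10^15 m².
From P = σAT⁴, T = (P / σA)^(1/4) = (1.37×10^25 / (5.67×10⁻⁸ × 1.52×10^15))^(1/4).
T = (1.59×10^17)^(1/4) = 20000 K.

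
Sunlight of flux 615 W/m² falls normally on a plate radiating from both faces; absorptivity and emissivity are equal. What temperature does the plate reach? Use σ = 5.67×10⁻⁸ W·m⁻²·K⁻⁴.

T ≈ 271 K

Absorbed flux αS = emitted flux 2εσT⁴ per unit area; with α = ε this gives T = (S/2σ)^(1/4).
T = (615 / (2 × 5.67×10⁻⁸))^(1/4) = (5.42×10^9)^(1/4).
T = 271 K.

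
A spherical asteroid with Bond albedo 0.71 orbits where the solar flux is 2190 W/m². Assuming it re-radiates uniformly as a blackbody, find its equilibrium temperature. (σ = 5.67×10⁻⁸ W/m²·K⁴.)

Power absorbed = (1−a)S·πR²; power emitted = 4πR²σT⁴. Equating and cancelling πR²:
T = ((1−a)S / 4σ)^(1/4) = (635 / (4 × 5.67×10⁻⁸))^(1/4) = (2.80×10^9)^(1/4).
T = 230 K.

T ≈ 230 K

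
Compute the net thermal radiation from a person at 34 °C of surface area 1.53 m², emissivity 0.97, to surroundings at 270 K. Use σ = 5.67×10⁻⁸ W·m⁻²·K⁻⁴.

Convert: 34 °C = 307 K.
Q = εσA(T⁴ − T_s⁴). T⁴ − T_s⁴ = (307)⁴ − (270)⁴ = 8.88×10^9 − 5.31×10^9 = 3.57×10^9 K⁴.
Q = 0.97 × 5.67×10⁻⁸ × 1.53 × 3.57×10^9 = 300 W.

Q ≈ 300 W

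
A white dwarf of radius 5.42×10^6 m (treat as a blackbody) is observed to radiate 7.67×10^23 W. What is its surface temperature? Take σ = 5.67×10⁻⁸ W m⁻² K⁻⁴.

T ≈ 13800 K

A = 4πr² = 4π × (5.42×10^6)² = 3.69×10^14 m².
From P = σAT⁴, T = (P / σA)^(1/4) = (7.67×10^23 / (5.67×10⁻⁸ × 3.69×10^14))^(1/4).
T = (3.66×10^16)^(1/4) = 13800 K.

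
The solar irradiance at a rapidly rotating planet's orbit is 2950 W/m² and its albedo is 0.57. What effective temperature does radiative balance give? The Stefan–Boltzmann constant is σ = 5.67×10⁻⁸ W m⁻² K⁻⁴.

T ≈ 273 K

Power absorbed = (1−a)S·πR²; power emitted = 4πR²σT⁴. Equating and cancelling πR²:
T = ((1−a)S / 4σ)^(1/4) = (1270 / (4 × 5.67×10⁻⁸))^(1/4) = (5.59×10^9)^(1/4).
T = 273 K.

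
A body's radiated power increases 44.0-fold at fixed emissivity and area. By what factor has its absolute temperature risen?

P ∝ T⁴ ⇒ T ∝ P^(1/4), so T scales by (44.0)^(1/4) = 2.58.

factor ≈ 2.58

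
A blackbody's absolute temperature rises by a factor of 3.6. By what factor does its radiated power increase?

factor ≈ 168

P ∝ T⁴, so the power scales as (3.6)⁴ = 168.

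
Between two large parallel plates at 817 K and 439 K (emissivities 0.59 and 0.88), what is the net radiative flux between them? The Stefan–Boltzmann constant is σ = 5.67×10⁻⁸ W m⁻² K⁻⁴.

For two large parallel gray plates, q = σ(T₁⁴ − T₂⁴) / (1/ε₁ + 1/ε₂ − 1).
1/ε₁ + 1/ε₂ − 1 = 1/0.59 + 1/0.88 − 1 = 1.831.
T₁⁴ − T₂⁴ = 4.46×10^11 − 3.71×10^10 = 4.08×10^11 K⁴.
q = 5.67×10⁻⁸ × 4.08×10^11 / 1.831 = 12600 W/m².

q ≈ 12600 W/m²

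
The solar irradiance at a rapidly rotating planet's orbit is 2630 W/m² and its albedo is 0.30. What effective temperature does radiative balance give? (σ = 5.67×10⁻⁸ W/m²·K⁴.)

T ≈ 300 K

Power absorbed = (1−a)S·πR²; power emitted = 4πR²σT⁴. Equating and cancelling πR²:
T = ((1−a)S / 4σ)^(1/4) = (1840 / (4 × 5.67×10⁻⁸))^(1/4) = (8.12×10^9)^(1/4).
T = 300 K.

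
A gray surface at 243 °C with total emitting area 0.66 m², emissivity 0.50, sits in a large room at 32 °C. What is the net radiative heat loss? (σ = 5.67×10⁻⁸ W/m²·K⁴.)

Q ≈ 1160 W

Convert: 243 °C = 516 K; 32 °C = 305 K.
Q = εσA(T⁴ − T_s⁴). T⁴ − T_s⁴ = (516)⁴ − (305)⁴ = 7.09×10^10 − 8.65×10^9 = 6.22×10^10 K⁴.
Q = 0.50 × 5.67×10⁻⁸ × 0.660 × 6.22×10^10 = 1160 W.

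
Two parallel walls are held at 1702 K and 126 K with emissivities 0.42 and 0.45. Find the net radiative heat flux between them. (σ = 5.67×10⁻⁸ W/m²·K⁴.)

q ≈ 1.32×10^5 W/m²

For two large parallel gray plates, q = σ(T₁⁴ − T₂⁴) / (1/ε₁ + 1/ε₂ − 1).
1/ε₁ + 1/ε₂ − 1 = 1/0.42 + 1/0.45 − 1 = 3.603.
T₁⁴ − T₂⁴ = 8.39×10^12 − 2.52×10^8 = 8.39×10^12 K⁴.
q = 5.67×10⁻⁸ × 8.39×10^12 / 3.603 = 1.32×10^5 W/m².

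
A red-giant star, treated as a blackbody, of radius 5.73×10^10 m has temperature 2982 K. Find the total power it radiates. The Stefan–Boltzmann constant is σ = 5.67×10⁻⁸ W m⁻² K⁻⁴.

P ≈ 1.85×10^29 W

A = 4πr² = 4π × (5.73×10^10)² = 4.13×10^22 m².
P = σAT⁴ = 5.67×10⁻⁸ × 4.13×10^22 × (2982)⁴ = 5.67×10⁻⁸ × 4.13×10^22 × 7.91×10^13.
P = 1.85×10^29 W.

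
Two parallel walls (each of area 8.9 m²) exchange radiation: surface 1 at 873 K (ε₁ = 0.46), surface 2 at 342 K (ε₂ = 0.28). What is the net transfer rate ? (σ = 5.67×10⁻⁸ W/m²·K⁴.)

Q ≈ 60300 W

For two large parallel gray plates, q = σ(T₁⁴ − T₂⁴) / (1/ε₁ + 1/ε₂ − 1).
1/ε₁ + 1/ε₂ − 1 = 1/0.46 + 1/0.28 − 1 = 4.745.
T₁⁴ − T₂⁴ = 5.81×10^11 − 1.37×10^10 = 5.67×10^11 K⁴.
q = 5.67×10⁻⁸ × 5.67×10^11 / 4.745 = 6780 W/m².
Q = q·A = 6780 × 8.9 = 60300 W.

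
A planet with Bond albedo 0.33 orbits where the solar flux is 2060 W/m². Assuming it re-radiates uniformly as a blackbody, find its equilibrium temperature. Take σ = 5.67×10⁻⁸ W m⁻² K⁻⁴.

T ≈ 279 K

Power absorbed = (1−a)S·πR²; power emitted = 4πR²σT⁴. Equating and cancelling πR²:
T = ((1−a)S / 4σ)^(1/4) = (1380 / (4 × 5.67×10⁻⁸))^(1/4) = (6.09×10^9)^(1/4).
T = 279 K.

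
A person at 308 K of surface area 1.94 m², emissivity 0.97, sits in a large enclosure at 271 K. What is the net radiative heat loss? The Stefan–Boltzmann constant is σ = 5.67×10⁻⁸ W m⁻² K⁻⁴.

Q ≈ 385 W

Q = εσA(T⁴ − T_s⁴). T⁴ − T_s⁴ = (308)⁴ − (271)⁴ = 9.00×10^9 − 5.39×10^9 = 3.61×10^9 K⁴.
Q = 0.97 × 5.67×10⁻⁸ × 1.94 × 3.61×10^9 = 385 W.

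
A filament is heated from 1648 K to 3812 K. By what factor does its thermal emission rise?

ratio ≈ 28.6

P ∝ T⁴, so the ratio is (3812/1648)⁴ = (2.313)⁴ = 28.6.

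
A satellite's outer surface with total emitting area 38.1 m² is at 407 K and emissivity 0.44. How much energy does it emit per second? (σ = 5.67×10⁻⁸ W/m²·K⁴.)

P = εσAT⁴ = 0.44 × 5.67×10⁻⁸ × 38.1 × (407)⁴ = 0.44 × 5.67×10⁻⁸ × 38.1 × 2.74×10^10.
P = 26100 W.

P ≈ 26100 W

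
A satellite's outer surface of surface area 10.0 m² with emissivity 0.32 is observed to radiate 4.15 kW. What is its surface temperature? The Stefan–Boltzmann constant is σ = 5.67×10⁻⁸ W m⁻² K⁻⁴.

T ≈ 389 K

From P = εσAT⁴, T = (P / εσA)^(1/4) = (4150 / (0.32 × 5.67×10⁻⁸ × 10.0))^(1/4).
T = (2.29×10^10)^(1/4) = 389 K.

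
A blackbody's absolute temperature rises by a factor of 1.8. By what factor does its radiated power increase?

factor ≈ 10.5

P ∝ T⁴, so the power scales as (1.8)⁴ = 10.5.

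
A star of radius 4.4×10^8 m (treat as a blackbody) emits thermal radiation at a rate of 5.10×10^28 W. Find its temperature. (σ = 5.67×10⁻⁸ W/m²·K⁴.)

A = 4πr² = 4π × (4.4×10^8)² = 2.43×10^18 m².
From P = σAT⁴, T = (P / σA)^(1/4) = (5.10×10^28 / (5.67×10⁻⁸ × 2.43×10^18))^(1/4).
T = (3.70×10^17)^(1/4) = 24700 K.

T ≈ 24700 K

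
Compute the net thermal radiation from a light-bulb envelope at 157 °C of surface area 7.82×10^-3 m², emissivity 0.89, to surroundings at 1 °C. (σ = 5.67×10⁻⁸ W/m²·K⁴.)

Q ≈ 11.3 W

Convert: 157 °C = 430 K; 1 °C = 274 K.
Q = εσA(T⁴ − T_s⁴). T⁴ − T_s⁴ = (430)⁴ − (274)⁴ = 3.42×10^10 − 5.64×10^9 = 2.86×10^10 K⁴.
Q = 0.89 × 5.67×10⁻⁸ × 7.82×10^-3 × 2.86×10^10 = 11.3 W.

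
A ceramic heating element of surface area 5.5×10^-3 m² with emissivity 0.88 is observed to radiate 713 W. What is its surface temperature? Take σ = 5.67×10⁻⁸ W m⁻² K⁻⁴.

T ≈ 1270 K

From P = εσAT⁴, T = (P / εσA)^(1/4) = (713 / (0.88 × 5.67×10⁻⁸ × 5.50×10^-3))^(1/4).
T = (2.60×10^12)^(1/4) = 1270 K.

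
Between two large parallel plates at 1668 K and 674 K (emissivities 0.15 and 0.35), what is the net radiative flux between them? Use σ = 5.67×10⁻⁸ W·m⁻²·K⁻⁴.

q ≈ 50100 W/m²

For two large parallel gray plates, q = σ(T₁⁴ − T₂⁴) / (1/ε₁ + 1/ε₂ − 1).
1/ε₁ + 1/ε₂ − 1 = 1/0.15 + 1/0.35 − 1 = 8.524.
T₁⁴ − T₂⁴ = 7.74×10^12 − 2.06×10^11 = 7.53×10^12 K⁴.
q = 5.67×10⁻⁸ × 7.53×10^12 / 8.524 = 50100 W/m².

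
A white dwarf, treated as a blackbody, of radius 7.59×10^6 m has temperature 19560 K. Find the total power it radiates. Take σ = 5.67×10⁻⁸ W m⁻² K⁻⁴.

A = 4πr² = 4π × (7.59×10^6)² = 7.24×10^14 m².
P = σAT⁴ = 5.67×10⁻⁸ × 7.24×10^14 × (19560)⁴ = 5.67×10⁻⁸ × 7.24×10^14 × 1.46×10^17.
P = 6.01×10^24 W.

P ≈ 6.01×10^24 W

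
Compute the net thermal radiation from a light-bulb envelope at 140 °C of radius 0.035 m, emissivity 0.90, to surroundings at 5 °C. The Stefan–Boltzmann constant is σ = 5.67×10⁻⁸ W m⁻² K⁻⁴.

Q ≈ 18.2 W

A = 4πr² = 4π × (0.035)² = 0.0154 m².
Convert: 140 °C = 413 K; 5 °C = 278 K.
Q = εσA(T⁴ − T_s⁴). T⁴ − T_s⁴ = (413)⁴ − (278)⁴ = 2.91×10^10 − 5.97×10^9 = 2.31×10^10 K⁴.
Q = 0.90 × 5.67×10⁻⁸ × 0.0154 × 2.31×10^10 = 18.2 W.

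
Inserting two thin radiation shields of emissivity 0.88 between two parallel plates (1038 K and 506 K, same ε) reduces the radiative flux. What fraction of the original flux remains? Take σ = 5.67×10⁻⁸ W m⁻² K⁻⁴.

With N identical shields there are N+1 = 3 gaps in series, each with the same radiative resistance, so the flux falls to 1/(N+1) of its unshielded value.

ratio ≈ 0.333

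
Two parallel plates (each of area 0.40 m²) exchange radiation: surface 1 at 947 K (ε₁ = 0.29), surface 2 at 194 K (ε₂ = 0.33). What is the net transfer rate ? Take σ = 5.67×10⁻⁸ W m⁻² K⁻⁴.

For two large parallel gray plates, q = σ(T₁⁴ − T₂⁴) / (1/ε₁ + 1/ε₂ − 1).
1/ε₁ + 1/ε₂ − 1 = 1/0.29 + 1/0.33 − 1 = 5.479.
T₁⁴ − T₂⁴ = 8.04×10^11 − 1.42×10^9 = 8.03×10^11 K⁴.
q = 5.67×10⁻⁸ × 8.03×10^11 / 5.479 = 8310 W/m².
Q = q·A = 8310 × 0.40 = 3320 W.

Q ≈ 3320 W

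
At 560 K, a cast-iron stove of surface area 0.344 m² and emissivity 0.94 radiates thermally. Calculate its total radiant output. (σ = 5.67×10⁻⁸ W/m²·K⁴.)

P ≈ 1800 W

P = εσAT⁴ = 0.94 × 5.67×10⁻⁸ × 0.344 × (560)⁴ = 0.94 × 5.67×10⁻⁸ × 0.344 × 9.83×10^10.
P = 1800 W.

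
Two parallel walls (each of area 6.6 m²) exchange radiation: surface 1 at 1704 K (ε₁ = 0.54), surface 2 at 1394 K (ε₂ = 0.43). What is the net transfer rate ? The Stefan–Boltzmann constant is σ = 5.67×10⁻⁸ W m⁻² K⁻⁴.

For two large parallel gray plates, q = σ(T₁⁴ − T₂⁴) / (1/ε₁ + 1/ε₂ − 1).
1/ε₁ + 1/ε₂ − 1 = 1/0.54 + 1/0.43 − 1 = 3.177.
T₁⁴ − T₂⁴ = 8.43×10^12 − 3.78×10^12 = 4.65×10^12 K⁴.
q = 5.67×10⁻⁸ × 4.65×10^12 / 3.177 = 83100 W/m².
Q = q·A = 83100 × 6.6 = 5.48×10^5 W.

Q ≈ 5.48×10^5 W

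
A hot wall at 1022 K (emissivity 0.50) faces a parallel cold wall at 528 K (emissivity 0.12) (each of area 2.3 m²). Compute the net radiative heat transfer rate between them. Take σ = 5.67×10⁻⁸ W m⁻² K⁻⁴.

For two large parallel gray plates, q = σ(T₁⁴ − T₂⁴) / (1/ε₁ + 1/ε₂ − 1).
1/ε₁ + 1/ε₂ − 1 = 1/0.50 + 1/0.12 − 1 = 9.333.
T₁⁴ − T₂⁴ = 1.09×10^12 − 7.77×10^10 = 1.01×10^12 K⁴.
q = 5.67×10⁻⁸ × 1.01×10^12 / 9.333 = 6160 W/m².
Q = q·A = 6160 × 2.3 = 14200 W.

Q ≈ 14200 W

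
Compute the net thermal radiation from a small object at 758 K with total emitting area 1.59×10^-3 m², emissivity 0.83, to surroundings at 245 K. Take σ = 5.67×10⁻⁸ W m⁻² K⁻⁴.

Q = εσA(T⁴ − T_s⁴). T⁴ − T_s⁴ = (758)⁴ − (245)⁴ = 3.30×10^11 − 3.60×10^9 = 3.27×10^11 K⁴.
Q = 0.83 × 5.67×10⁻⁸ × 1.59×10^-3 × 3.27×10^11 = 24.4 W.

Q ≈ 24.4 W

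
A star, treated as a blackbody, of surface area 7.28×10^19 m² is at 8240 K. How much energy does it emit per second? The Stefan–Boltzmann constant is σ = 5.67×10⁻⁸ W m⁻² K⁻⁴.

P ≈ 1.90×10^28 W

P = σAT⁴ = 5.67×10⁻⁸ × 7.28×10^19 × (8240)⁴ = 5.67×10⁻⁸ × 7.28×10^19 × 4.61×10^15.
P = 1.90×10^28 W.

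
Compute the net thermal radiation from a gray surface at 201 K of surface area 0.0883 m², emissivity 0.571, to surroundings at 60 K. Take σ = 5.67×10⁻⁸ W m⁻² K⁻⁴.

Q ≈ 4.63 W

Q = εσA(T⁴ − T_s⁴). T⁴ − T_s⁴ = (201)⁴ − (60)⁴ = 1.63×10^9 − 1.30×10^7 = 1.62×10^9 K⁴.
Q = 0.571 × 5.67×10⁻⁸ × 0.0883 × 1.62×10^9 = 4.63 W.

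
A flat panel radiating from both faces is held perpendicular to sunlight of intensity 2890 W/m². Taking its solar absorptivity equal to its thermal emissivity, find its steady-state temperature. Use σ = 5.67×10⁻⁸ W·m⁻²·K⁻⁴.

Absorbed flux αS = emitted flux 2εσT⁴ per unit area; with α = ε this gives T = (S/2σ)^(1/4).
T = (2890 / (2 × 5.67×10⁻⁸))^(1/4) = (2.55×10^10)^(1/4).
T = 400 K.

T ≈ 400 K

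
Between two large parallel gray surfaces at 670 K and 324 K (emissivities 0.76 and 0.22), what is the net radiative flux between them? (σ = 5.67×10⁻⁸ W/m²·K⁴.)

For two large parallel gray plates, q = σ(T₁⁴ − T₂⁴) / (1/ε₁ + 1/ε₂ − 1).
1/ε₁ + 1/ε₂ − 1 = 1/0.76 + 1/0.22 − 1 = 4.861.
T₁⁴ − T₂⁴ = 2.02×10^11 − 1.10×10^10 = 1.90×10^11 K⁴.
q = 5.67×10⁻⁸ × 1.90×10^11 / 4.861 = 2220 W/m².

q ≈ 2220 W/m²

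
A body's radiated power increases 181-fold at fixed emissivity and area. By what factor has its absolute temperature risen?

factor ≈ 3.67

P ∝ T⁴ ⇒ T ∝ P^(1/4), so T scales by (181)^(1/4) = 3.67.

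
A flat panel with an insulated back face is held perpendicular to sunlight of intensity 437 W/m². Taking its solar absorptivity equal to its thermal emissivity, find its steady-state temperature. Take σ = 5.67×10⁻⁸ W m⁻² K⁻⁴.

T ≈ 296 K

Absorbed flux αS = emitted flux εσT⁴ (one radiating face); with α = ε, T = (S/σ)^(1/4).
T = (437 / 5.67×10⁻⁸)^(1/4) = (7.71×10^9)^(1/4).
T = 296 K.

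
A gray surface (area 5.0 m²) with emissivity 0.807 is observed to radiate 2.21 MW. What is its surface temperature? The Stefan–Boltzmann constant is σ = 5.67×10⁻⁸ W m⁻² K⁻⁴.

From P = εσAT⁴, T = (P / εσA)^(1/4) = (2.21×10^6 / (0.807 × 5.67×10⁻⁸ × 5.00))^(1/4).
T = (9.66×10^12)^(1/4) = 1760 K.

T ≈ 1760 K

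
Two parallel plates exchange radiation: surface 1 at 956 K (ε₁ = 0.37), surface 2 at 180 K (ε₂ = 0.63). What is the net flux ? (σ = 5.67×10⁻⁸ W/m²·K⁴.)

q ≈ 14400 W/m²

For two large parallel gray plates, q = σ(T₁⁴ − T₂⁴) / (1/ε₁ + 1/ε₂ − 1).
1/ε₁ + 1/ε₂ − 1 = 1/0.37 + 1/0.63 − 1 = 3.290.
T₁⁴ − T₂⁴ = 8.35×10^11 − 1.05×10^9 = 8.34×10^11 K⁴.
q = 5.67×10⁻⁸ × 8.34×10^11 / 3.290 = 14400 W/m².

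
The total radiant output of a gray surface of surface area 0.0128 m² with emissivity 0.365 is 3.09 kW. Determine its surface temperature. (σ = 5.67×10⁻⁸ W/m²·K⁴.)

T ≈ 1850 K

From P = εσAT⁴, T = (P / εσA)^(1/4) = (3090 / (0.365 × 5.67×10⁻⁸ × 0.0128))^(1/4).
T = (1.17×10^13)^(1/4) = 1850 K.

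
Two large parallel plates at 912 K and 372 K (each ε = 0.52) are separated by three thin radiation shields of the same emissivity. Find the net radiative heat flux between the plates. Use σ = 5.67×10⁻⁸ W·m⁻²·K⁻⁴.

Each of the 4 gaps contributes resistance (2/ε − 1) = 2/0.52 − 1 = 2.846; total = 11.38.
q = σ(T₁⁴ − T₂⁴) / 11.38 = 5.67×10⁻⁸ × 6.73×10^11 / 11.38 = 3350 W/m².

q ≈ 3350 W/m²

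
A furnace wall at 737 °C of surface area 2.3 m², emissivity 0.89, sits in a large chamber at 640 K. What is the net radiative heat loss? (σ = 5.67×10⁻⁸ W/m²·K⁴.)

Q ≈ 1.01×10^5 W

Convert: 737 °C = 1010 K.
Q = εσA(T⁴ − T_s⁴). T⁴ − T_s⁴ = (1010)⁴ − (640)⁴ = 1.04×10^12 − 1.68×10^11 = 8.73×10^11 K⁴.
Q = 0.89 × 5.67×10⁻⁸ × 2.30 × 8.73×10^11 = 1.01×10^5 W.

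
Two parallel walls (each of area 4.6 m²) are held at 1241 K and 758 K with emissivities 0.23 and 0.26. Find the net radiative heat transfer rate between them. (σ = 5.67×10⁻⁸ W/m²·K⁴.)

For two large parallel gray plates, q = σ(T₁⁴ − T₂⁴) / (1/ε₁ + 1/ε₂ − 1).
1/ε₁ + 1/ε₂ − 1 = 1/0.23 + 1/0.26 − 1 = 7.194.
T₁⁴ − T₂⁴ = 2.37×10^12 − 3.30×10^11 = 2.04×10^12 K⁴.
q = 5.67×10⁻⁸ × 2.04×10^12 / 7.194 = 16100 W/m².
Q = q·A = 16100 × 4.6 = 74000 W.

Q ≈ 74000 W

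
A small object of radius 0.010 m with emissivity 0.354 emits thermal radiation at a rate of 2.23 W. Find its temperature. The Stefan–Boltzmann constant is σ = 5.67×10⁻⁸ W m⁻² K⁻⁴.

A = 4πr² = 4π × (0.010)² = 1.26×10^-3 m².
From P = εσAT⁴, T = (P / εσA)^(1/4) = (2.23 / (0.354 × 5.67×10⁻⁸ × 1.26×10^-3))^(1/4).
T = (8.84×10^10)^(1/4) = 545 K.

T ≈ 545 K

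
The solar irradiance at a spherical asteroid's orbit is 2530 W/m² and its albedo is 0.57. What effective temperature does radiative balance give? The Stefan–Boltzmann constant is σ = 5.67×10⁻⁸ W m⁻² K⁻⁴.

T ≈ 263 K

Power absorbed = (1−a)S·πR²; power emitted = 4πR²σT⁴. Equating and cancelling πR²:
T = ((1−a)S / 4σ)^(1/4) = (1090 / (4 × 5.67×10⁻⁸))^(1/4) = (4.80×10^9)^(1/4).
T = 263 K.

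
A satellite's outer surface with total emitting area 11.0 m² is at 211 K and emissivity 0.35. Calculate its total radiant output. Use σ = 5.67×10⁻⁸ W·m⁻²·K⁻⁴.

P ≈ 433 W

Stefan–Boltzmann: P = εσAT⁴ = 0.35 × 5.67×10⁻⁸ × 11.0 × (211)⁴ = 0.35 × 5.67×10⁻⁸ × 11.0 × 1.98×10^9.
P = 433 W.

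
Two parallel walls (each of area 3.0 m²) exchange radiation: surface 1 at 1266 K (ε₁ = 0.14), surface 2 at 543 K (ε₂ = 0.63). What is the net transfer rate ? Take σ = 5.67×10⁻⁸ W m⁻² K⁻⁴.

Q ≈ 54600 W

For two large parallel gray plates, q = σ(T₁⁴ − T₂⁴) / (1/ε₁ + 1/ε₂ − 1).
1/ε₁ + 1/ε₂ − 1 = 1/0.14 + 1/0.63 − 1 = 7.730.
T₁⁴ − T₂⁴ = 2.57×10^12 − 8.69×10^10 = 2.48×10^12 K⁴.
q = 5.67×10⁻⁸ × 2.48×10^12 / 7.730 = 18200 W/m².
Q = q·A = 18200 × 3.0 = 54600 W.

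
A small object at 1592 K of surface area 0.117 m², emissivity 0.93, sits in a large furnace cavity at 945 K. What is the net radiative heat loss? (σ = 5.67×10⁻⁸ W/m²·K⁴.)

Q = εσA(T⁴ − T_s⁴). T⁴ − T_s⁴ = (1592)⁴ − (945)⁴ = 6.42×10^12 − 7.97×10^11 = 5.63×10^12 K⁴.
Q = 0.93 × 5.67×10⁻⁸ × 0.117 × 5.63×10^12 = 34700 W.

Q ≈ 34700 W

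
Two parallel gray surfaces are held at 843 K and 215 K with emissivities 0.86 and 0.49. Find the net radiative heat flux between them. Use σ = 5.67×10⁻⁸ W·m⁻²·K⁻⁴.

For two large parallel gray plates, q = σ(T₁⁴ − T₂⁴) / (1/ε₁ + 1/ε₂ − 1).
1/ε₁ + 1/ε₂ − 1 = 1/0.86 + 1/0.49 − 1 = 2.204.
T₁⁴ − T₂⁴ = 5.05×10^11 − 2.14×10^9 = 5.03×10^11 K⁴.
q = 5.67×10⁻⁸ × 5.03×10^11 / 2.204 = 12900 W/m².

q ≈ 12900 W/m²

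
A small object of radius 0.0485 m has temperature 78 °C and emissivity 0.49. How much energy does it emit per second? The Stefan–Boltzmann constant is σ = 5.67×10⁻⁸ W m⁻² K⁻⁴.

P ≈ 12.5 W

A = 4πr² = 4π × (0.0485)² = 0.0296 m².
78 °C = 351 K.
P = εσAT⁴ = 0.49 × 5.67×10⁻⁸ × 0.0296 × (351)⁴ = 0.49 × 5.67×10⁻⁸ × 0.0296 × 1.52×10^10.
P = 12.5 W.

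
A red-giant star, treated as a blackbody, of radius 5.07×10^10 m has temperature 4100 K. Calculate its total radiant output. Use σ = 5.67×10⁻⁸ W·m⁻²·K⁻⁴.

P ≈ 5.18×10^29 W

A = 4πr² = 4π × (5.07×10^10)² = 3.23×10^22 m².
P = σAT⁴ = 5.67×10⁻⁸ × 3.23×10^22 × (4100)⁴ = 5.67×10⁻⁸ × 3.23×10^22 × 2.83×10^14.
P = 5.18×10^29 W.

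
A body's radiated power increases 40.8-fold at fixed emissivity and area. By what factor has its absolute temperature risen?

P ∝ T⁴ ⇒ T ∝ P^(1/4), so T scales by (40.8)^(1/4) = 2.53.

factor ≈ 2.53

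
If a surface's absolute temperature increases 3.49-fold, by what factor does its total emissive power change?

P ∝ T⁴, so the power scales as (3.49)⁴ = 148.

factor ≈ 148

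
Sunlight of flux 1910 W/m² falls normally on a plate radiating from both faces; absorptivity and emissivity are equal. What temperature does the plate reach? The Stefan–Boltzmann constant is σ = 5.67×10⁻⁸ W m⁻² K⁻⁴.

Absorbed flux αS = emitted flux 2εσT⁴ per unit area; with α = ε this gives T = (S/2σ)^(1/4).
T = (1910 / (2 × 5.67×10⁻⁸))^(1/4) = (1.68×10^10)^(1/4).
T = 360 K.

T ≈ 360 K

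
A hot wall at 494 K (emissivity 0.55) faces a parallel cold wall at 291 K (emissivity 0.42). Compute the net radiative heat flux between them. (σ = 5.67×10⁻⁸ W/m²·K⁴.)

q ≈ 928 W/m²

For two large parallel gray plates, q = σ(T₁⁴ − T₂⁴) / (1/ε₁ + 1/ε₂ − 1).
1/ε₁ + 1/ε₂ − 1 = 1/0.55 + 1/0.42 − 1 = 3.199.
T₁⁴ − T₂⁴ = 5.96×10^10 − 7.17×10^9 = 5.24×10^10 K⁴.
q = 5.67×10⁻⁸ × 5.24×10^10 / 3.199 = 928 W/m².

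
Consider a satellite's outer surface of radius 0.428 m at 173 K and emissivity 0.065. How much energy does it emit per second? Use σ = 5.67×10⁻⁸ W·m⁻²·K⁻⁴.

A = 4πr² = 4π × (0.428)² = 2.30 m².
P = εσAT⁴ = 0.065 × 5.67×10⁻⁸ × 2.30 × (173)⁴ = 0.065 × 5.67×10⁻⁸ × 2.30 × 8.96×10^8.
P = 7.60 W.

P ≈ 7.60 W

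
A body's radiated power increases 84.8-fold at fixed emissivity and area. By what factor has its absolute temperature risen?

P ∝ T⁴ ⇒ T ∝ P^(1/4), so T scales by (84.8)^(1/4) = 3.03.

factor ≈ 3.03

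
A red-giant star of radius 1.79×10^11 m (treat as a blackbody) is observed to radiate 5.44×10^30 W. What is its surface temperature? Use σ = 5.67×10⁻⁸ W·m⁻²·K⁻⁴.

A = 4πr² = 4π × (1.79×10^11)² = 4.03×10^23 m².
From P = σAT⁴, T = (P / σA)^(1/4) = (5.44×10^30 / (5.67×10⁻⁸ × 4.03×10^23))^(1/4).
T = (2.38×10^14)^(1/4) = 3930 K.

T ≈ 3930 K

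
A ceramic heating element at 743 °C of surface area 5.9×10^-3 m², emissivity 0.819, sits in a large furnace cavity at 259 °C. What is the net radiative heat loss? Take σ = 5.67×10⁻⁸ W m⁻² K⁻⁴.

Q ≈ 270 W

Convert: 743 °C = 1016 K; 259 °C = 532 K.
Q = εσA(T⁴ − T_s⁴). T⁴ − T_s⁴ = (1016)⁴ − (532)⁴ = 1.07×10^12 − 8.01×10^10 = 9.85×10^11 K⁴.
Q = 0.819 × 5.67×10⁻⁸ × 5.90×10^-3 × 9.85×10^11 = 270 W.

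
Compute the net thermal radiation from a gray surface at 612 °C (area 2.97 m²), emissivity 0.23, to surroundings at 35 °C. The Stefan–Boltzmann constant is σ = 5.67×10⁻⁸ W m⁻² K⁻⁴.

Q ≈ 23400 W

Convert: 612 °C = 885 K; 35 °C = 308 K.
Q = εσA(T⁴ − T_s⁴). T⁴ − T_s⁴ = (885)⁴ − (308)⁴ = 6.13×10^11 − 9.00×10^9 = 6.04×10^11 K⁴.
Q = 0.23 × 5.67×10⁻⁸ × 2.97 × 6.04×10^11 = 23400 W.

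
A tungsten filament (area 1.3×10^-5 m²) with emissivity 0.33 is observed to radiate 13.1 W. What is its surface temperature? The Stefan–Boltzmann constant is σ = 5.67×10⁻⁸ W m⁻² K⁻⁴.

From P = εσAT⁴, T = (P / εσA)^(1/4) = (13.1 / (0.33 × 5.67×10⁻⁸ × 1.30×10^-5))^(1/4).
T = (5.39×10^13)^(1/4) = 2710 K.

T ≈ 2710 K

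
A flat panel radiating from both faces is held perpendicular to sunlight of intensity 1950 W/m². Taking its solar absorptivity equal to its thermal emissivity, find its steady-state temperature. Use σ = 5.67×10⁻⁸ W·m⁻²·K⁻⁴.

Absorbed flux αS = emitted flux 2εσT⁴ per unit area; with α = ε this gives T = (S/2σ)^(1/4).
T = (1950 / (2 × 5.67×10⁻⁸))^(1/4) = (1.72×10^10)^(1/4).
T = 362 K.

T ≈ 362 K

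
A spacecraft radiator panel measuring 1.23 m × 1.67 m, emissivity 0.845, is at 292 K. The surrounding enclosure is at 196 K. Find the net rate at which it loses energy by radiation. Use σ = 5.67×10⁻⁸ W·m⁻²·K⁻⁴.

Q ≈ 570 W

A = 1.23 × 1.67 = 2.05 m².
Q = εσA(T⁴ − T_s⁴). T⁴ − T_s⁴ = (292)⁴ − (196)⁴ = 7.27×10^9 − 1.48×10^9 = 5.79×10^9 K⁴.
Q = 0.845 × 5.67×10⁻⁸ × 2.05 × 5.79×10^9 = 570 W.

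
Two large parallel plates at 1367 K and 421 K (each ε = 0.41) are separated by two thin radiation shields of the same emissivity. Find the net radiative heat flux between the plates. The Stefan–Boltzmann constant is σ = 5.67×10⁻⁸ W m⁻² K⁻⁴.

q ≈ 16900 W/m²

Each of the 3 gaps contributes resistance (2/ε − 1) = 2/0.41 − 1 = 3.878; total = 11.63.
q = σ(T₁⁴ − T₂⁴) / 11.63 = 5.67×10⁻⁸ × 3.46×10^12 / 11.63 = 16900 W/m².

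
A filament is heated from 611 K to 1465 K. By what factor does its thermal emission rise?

P ∝ T⁴, so the ratio is (1465/611)⁴ = (2.398)⁴ = 33.1.

ratio ≈ 33.1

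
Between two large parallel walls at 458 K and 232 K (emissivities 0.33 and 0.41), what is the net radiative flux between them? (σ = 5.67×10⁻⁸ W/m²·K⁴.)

For two large parallel gray plates, q = σ(T₁⁴ − T₂⁴) / (1/ε₁ + 1/ε₂ − 1).
1/ε₁ + 1/ε₂ − 1 = 1/0.33 + 1/0.41 − 1 = 4.469.
T₁⁴ − T₂⁴ = 4.40×10^10 − 2.90×10^9 = 4.11×10^10 K⁴.
q = 5.67×10⁻⁸ × 4.11×10^10 / 4.469 = 521 W/m².

q ≈ 521 W/m²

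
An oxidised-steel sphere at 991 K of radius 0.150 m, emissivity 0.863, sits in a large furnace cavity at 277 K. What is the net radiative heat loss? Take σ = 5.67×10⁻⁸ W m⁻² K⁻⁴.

A = 4πr² = 4π × (0.150)² = 0.283 m².
Q = εσA(T⁴ − T_s⁴). T⁴ − T_s⁴ = (991)⁴ − (277)⁴ = 9.64×10^11 − 5.89×10^9 = 9.59×10^11 K⁴.
Q = 0.863 × 5.67×10⁻⁸ × 0.283 × 9.59×10^11 = 13300 W.

Q ≈ 13300 W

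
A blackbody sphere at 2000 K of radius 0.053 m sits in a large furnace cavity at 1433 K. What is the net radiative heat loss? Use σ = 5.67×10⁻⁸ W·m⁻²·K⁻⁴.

Q ≈ 23600 W

A = 4πr² = 4π × (0.053)² = 0.0353 m².
Q = σA(T⁴ − T_s⁴). T⁴ − T_s⁴ = (2000)⁴ − (1433)⁴ = 1.60×10^13 − 4.22×10^12 = 1.18×10^13 K⁴.
Q = 5.67×10⁻⁸ × 0.0353 × 1.18×10^13 = 23600 W.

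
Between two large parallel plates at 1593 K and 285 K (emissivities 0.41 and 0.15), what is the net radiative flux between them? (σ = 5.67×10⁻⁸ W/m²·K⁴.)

q ≈ 45000 W/m²

For two large parallel gray plates, q = σ(T₁⁴ − T₂⁴) / (1/ε₁ + 1/ε₂ − 1).
1/ε₁ + 1/ε₂ − 1 = 1/0.41 + 1/0.15 − 1 = 8.106.
T₁⁴ − T₂⁴ = 6.44×10^12 − 6.60×10^9 = 6.43×10^12 K⁴.
q = 5.67×10⁻⁸ × 6.43×10^12 / 8.106 = 45000 W/m².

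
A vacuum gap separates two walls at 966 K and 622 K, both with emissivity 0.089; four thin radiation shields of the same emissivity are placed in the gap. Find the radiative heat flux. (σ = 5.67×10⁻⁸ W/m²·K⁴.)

Each of the 5 gaps contributes resistance (2/ε − 1) = 2/0.089 − 1 = 21.47; total = 107.4.
q = σ(T₁⁴ − T₂⁴) / 107.4 = 5.67×10⁻⁸ × 7.21×10^11 / 107.4 = 381 W/m².

q ≈ 381 W/m²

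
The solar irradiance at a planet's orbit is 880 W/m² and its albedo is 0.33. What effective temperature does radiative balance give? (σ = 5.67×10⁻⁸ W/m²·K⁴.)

T ≈ 226 K

Power absorbed = (1−a)S·πR²; power emitted = 4πR²σT⁴. Equating and cancelling πR²:
T = ((1−a)S / 4σ)^(1/4) = (590 / (4 × 5.67×10⁻⁸))^(1/4) = (2.60×10^9)^(1/4).
T = 226 K.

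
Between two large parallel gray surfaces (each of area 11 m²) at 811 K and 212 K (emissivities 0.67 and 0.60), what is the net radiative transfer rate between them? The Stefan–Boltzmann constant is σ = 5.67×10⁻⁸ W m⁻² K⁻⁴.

For two large parallel gray plates, q = σ(T₁⁴ − T₂⁴) / (1/ε₁ + 1/ε₂ − 1).
1/ε₁ + 1/ε₂ − 1 = 1/0.67 + 1/0.60 − 1 = 2.159.
T₁⁴ − T₂⁴ = 4.33×10^11 − 2.02×10^9 = 4.31×10^11 K⁴.
q = 5.67×10⁻⁸ × 4.31×10^11 / 2.159 = 11300 W/m².
Q = q·A = 11300 × 11 = 1.24×10^5 W.

Q ≈ 1.24×10^5 W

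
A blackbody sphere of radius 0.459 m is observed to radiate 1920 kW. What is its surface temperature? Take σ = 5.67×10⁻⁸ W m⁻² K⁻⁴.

T ≈ 1890 K

A = 4πr² = 4π × (0.459)² = 2.65 m².
From P = σAT⁴, T = (P / σA)^(1/4) = (1.92×10^6 / (5.67×10⁻⁸ × 2.65))^(1/4).
T = (1.28×10^13)^(1/4) = 1890 K.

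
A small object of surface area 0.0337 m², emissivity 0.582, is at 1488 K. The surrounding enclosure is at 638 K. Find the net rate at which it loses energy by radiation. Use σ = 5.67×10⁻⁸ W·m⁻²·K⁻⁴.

Q = εσA(T⁴ − T_s⁴). T⁴ − T_s⁴ = (1488)⁴ − (638)⁴ = 4.90×10^12 − 1.66×10^11 = 4.74×10^12 K⁴.
Q = 0.582 × 5.67×10⁻⁸ × 0.0337 × 4.74×10^12 = 5270 W.

Q ≈ 5270 W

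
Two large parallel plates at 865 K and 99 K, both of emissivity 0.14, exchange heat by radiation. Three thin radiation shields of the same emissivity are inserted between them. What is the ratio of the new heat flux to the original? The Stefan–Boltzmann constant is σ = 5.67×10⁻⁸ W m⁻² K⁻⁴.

ratio ≈ 0.250

With N identical shields there are N+1 = 4 gaps in series, each with the same radiative resistance, so the flux falls to 1/(N+1) of its unshielded value.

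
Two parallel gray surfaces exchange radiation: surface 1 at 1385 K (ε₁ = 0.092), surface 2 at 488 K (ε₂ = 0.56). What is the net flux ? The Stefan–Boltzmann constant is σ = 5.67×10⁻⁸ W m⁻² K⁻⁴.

q ≈ 17600 W/m²

For two large parallel gray plates, q = σ(T₁⁴ − T₂⁴) / (1/ε₁ + 1/ε₂ − 1).
1/ε₁ + 1/ε₂ − 1 = 1/0.092 + 1/0.56 − 1 = 11.66.
T₁⁴ − T₂⁴ = 3.68×10^12 − 5.67×10^10 = 3.62×10^12 K⁴.
q = 5.67×10⁻⁸ × 3.62×10^12 / 11.66 = 17600 W/m².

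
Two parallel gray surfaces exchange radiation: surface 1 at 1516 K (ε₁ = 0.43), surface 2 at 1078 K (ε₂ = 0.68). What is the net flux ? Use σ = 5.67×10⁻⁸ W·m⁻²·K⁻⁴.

For two large parallel gray plates, q = σ(T₁⁴ − T₂⁴) / (1/ε₁ + 1/ε₂ − 1).
1/ε₁ + 1/ε₂ − 1 = 1/0.43 + 1/0.68 − 1 = 2.796.
T₁⁴ − T₂⁴ = 5.28×10^12 − 1.35×10^12 = 3.93×10^12 K⁴.
q = 5.67×10⁻⁸ × 3.93×10^12 / 2.796 = 79700 W/m².

q ≈ 79700 W/m²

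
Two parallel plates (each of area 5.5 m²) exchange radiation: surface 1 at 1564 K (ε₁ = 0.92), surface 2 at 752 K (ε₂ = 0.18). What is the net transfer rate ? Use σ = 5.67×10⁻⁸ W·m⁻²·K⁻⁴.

Q ≈ 3.13×10^5 W

For two large parallel gray plates, q = σ(T₁⁴ − T₂⁴) / (1/ε₁ + 1/ε₂ − 1).
1/ε₁ + 1/ε₂ − 1 = 1/0.92 + 1/0.18 − 1 = 5.643.
T₁⁴ − T₂⁴ = 5.98×10^12 − 3.20×10^11 = 5.66×10^12 K⁴.
q = 5.67×10⁻⁸ × 5.66×10^12 / 5.643 = 56900 W/m².
Q = q·A = 56900 × 5.5 = 3.13×10^5 W.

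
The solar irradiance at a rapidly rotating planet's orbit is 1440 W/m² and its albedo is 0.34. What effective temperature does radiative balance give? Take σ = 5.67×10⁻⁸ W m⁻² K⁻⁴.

T ≈ 254 K

Power absorbed = (1−a)S·πR²; power emitted = 4πR²σT⁴. Equating and cancelling πR²:
T = ((1−a)S / 4σ)^(1/4) = (950 / (4 × 5.67×10⁻⁸))^(1/4) = (4.19×10^9)^(1/4).
T = 254 K.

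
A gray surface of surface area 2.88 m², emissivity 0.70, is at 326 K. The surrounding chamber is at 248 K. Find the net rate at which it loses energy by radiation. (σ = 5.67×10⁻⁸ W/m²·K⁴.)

Q = εσA(T⁴ − T_s⁴). T⁴ − T_s⁴ = (326)⁴ − (248)⁴ = 1.13×10^10 − 3.78×10^9 = 7.51×10^9 K⁴.
Q = 0.70 × 5.67×10⁻⁸ × 2.88 × 7.51×10^9 = 859 W.

Q ≈ 859 W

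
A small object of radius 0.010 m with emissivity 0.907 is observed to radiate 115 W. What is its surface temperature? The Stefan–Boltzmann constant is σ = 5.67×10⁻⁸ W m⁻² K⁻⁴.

A = 4πr² = 4π × (0.010)² = 1.26×10^-3 m².
From P = εσAT⁴, T = (P / εσA)^(1/4) = (115 / (0.907 × 5.67×10⁻⁸ × 1.26×10^-3))^(1/4).
T = (1.78×10^12)^(1/4) = 1150 K.

T ≈ 1150 K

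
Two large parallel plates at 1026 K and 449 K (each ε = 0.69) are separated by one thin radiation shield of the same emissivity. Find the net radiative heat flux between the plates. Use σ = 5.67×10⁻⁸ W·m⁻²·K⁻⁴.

q ≈ 15900 W/m²

Each of the 2 gaps contributes resistance (2/ε − 1) = 2/0.69 − 1 = 1.899; total = 3.797.
q = σ(T₁⁴ − T₂⁴) / 3.797 = 5.67×10⁻⁸ × 1.07×10^12 / 3.797 = 15900 W/m².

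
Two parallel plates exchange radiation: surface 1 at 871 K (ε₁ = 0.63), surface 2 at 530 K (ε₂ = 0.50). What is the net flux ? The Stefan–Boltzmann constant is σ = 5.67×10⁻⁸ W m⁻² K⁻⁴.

q ≈ 10900 W/m²

For two large parallel gray plates, q = σ(T₁⁴ − T₂⁴) / (1/ε₁ + 1/ε₂ − 1).
1/ε₁ + 1/ε₂ − 1 = 1/0.63 + 1/0.50 − 1 = 2.587.
T₁⁴ − T₂⁴ = 5.76×10^11 − 7.89×10^10 = 4.97×10^11 K⁴.
q = 5.67×10⁻⁸ × 4.97×10^11 / 2.587 = 10900 W/m².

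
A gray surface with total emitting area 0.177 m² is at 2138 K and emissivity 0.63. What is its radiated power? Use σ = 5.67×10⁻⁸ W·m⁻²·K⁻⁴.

P = εσAT⁴ = 0.63 × 5.67×10⁻⁸ × 0.177 × (2138)⁴ = 0.63 × 5.67×10⁻⁸ × 0.177 × 2.09×10^13.
P = 1.32×10^5 W.

P ≈ 1.32×10^5 W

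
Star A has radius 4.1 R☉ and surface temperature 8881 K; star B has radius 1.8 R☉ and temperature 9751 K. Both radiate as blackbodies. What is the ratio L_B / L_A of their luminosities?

L_B/L_A ≈ 0.280

L = 4πR²σT⁴ ∝ R²T⁴, so L_B/L_A = (1.8/4.1)² × (9751/8881)⁴ = 0.193 × 1.45 = 0.280.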